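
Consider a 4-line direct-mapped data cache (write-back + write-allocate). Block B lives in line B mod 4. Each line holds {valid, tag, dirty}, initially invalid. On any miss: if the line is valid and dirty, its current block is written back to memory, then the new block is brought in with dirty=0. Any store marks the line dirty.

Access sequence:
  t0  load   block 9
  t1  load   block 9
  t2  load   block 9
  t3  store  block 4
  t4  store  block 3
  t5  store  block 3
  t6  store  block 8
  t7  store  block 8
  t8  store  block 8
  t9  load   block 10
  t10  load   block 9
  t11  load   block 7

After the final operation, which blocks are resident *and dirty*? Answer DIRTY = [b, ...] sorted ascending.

DIRTY = [8]

  0 | R B9 → L1 miss [-]
  1 | R B9 → L1 hit [-]
  2 | R B9 → L1 hit [-]
  3 | W B4 → L0 miss [D]
  4 | W B3 → L3 miss [D]
  5 | W B3 → L3 hit [D]
  6 | W B8 → L0 miss wb→B4 [D]
  7 | W B8 → L0 hit [D]
  8 | W B8 → L0 hit [D]
  9 | R B10 → L2 miss [-]
  10 | R B9 → L1 hit [-]
  11 | R B7 → L3 miss wb→B3 [-]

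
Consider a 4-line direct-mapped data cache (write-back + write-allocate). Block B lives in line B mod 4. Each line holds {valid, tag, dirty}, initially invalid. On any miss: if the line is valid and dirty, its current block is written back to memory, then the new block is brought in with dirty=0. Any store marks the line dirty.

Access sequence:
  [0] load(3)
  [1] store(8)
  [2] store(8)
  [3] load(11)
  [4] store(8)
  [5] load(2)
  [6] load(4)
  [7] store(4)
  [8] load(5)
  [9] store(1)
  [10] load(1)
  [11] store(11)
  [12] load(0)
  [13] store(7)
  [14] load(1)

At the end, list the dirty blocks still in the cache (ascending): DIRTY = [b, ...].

DIRTY = [1, 7]

0: R B3 → L3 miss [-]
1: W B8 → L0 miss [D]
2: W B8 → L0 hit [D]
3: R B11 → L3 miss [-]
4: W B8 → L0 hit [D]
5: R B2 → L2 miss [-]
6: R B4 → L0 miss wb→B8 [-]
7: W B4 → L0 hit [D]
8: R B5 → L1 miss [-]
9: W B1 → L1 miss [D]
10: R B1 → L1 hit [D]
11: W B11 → L3 hit [D]
12: R B0 → L0 miss wb→B4 [-]
13: W B7 → L3 miss wb→B11 [D]
14: R B1 → L1 hit [D]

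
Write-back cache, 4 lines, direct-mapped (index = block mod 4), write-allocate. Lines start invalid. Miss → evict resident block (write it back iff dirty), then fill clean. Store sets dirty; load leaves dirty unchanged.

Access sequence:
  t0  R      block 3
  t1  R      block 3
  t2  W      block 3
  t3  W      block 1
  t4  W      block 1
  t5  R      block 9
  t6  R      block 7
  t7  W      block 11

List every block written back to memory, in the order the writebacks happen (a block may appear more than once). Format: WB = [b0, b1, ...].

  0 | R B3 → L3 miss [-]
  1 | R B3 → L3 hit [-]
  2 | W B3 → L3 hit [D]
  3 | W B1 → L1 miss [D]
  4 | W B1 → L1 hit [D]
  5 | R B9 → L1 miss wb→B1 [-]
  6 | R B7 → L3 miss wb→B3 [-]
  7 | W B11 → L3 miss [D]

WB = [1, 3]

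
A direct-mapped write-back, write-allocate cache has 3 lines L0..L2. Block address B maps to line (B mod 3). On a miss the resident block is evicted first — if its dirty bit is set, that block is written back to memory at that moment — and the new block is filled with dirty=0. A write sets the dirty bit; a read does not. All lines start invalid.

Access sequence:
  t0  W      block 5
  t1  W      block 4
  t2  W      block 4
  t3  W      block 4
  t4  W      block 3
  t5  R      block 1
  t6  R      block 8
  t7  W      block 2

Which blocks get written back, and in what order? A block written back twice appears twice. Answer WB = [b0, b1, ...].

WB = [4, 5]

  0 | W B5 → L2 miss [D]
  1 | W B4 → L1 miss [D]
  2 | W B4 → L1 hit [D]
  3 | W B4 → L1 hit [D]
  4 | W B3 → L0 miss [D]
  5 | R B1 → L1 miss wb→B4 [-]
  6 | R B8 → L2 miss wb→B5 [-]
  7 | W B2 → L2 miss [D]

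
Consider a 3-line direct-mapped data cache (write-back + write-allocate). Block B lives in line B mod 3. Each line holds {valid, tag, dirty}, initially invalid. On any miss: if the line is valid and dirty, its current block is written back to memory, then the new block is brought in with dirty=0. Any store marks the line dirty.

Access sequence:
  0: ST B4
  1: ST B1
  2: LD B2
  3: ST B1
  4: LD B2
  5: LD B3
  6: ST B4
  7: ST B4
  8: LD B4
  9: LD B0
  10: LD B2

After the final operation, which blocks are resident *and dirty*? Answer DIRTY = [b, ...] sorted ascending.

  0 | W B4 → L1 miss [D]
  1 | W B1 → L1 miss wb→B4 [D]
  2 | R B2 → L2 miss [-]
  3 | W B1 → L1 hit [D]
  4 | R B2 → L2 hit [-]
  5 | R B3 → L0 miss [-]
  6 | W B4 → L1 miss wb→B1 [D]
  7 | W B4 → L1 hit [D]
  8 | R B4 → L1 hit [D]
  9 | R B0 → L0 miss [-]
  10 | R B2 → L2 hit [-]

DIRTY = [4]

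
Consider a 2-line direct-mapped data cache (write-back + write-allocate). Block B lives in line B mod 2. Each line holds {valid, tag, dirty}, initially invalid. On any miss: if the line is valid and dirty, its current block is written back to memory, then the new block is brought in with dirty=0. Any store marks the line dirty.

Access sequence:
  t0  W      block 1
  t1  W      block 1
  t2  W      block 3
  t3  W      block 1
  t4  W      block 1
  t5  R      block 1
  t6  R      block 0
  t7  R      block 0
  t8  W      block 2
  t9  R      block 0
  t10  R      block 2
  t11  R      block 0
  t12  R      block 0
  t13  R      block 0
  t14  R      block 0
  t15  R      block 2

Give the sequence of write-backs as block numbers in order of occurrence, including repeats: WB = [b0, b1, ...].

WB = [1, 3, 2]

0: W B1 → L1 miss [D]
1: W B1 → L1 hit [D]
2: W B3 → L1 miss wb→B1 [D]
3: W B1 → L1 miss wb→B3 [D]
4: W B1 → L1 hit [D]
5: R B1 → L1 hit [D]
6: R B0 → L0 miss [-]
7: R B0 → L0 hit [-]
8: W B2 → L0 miss [D]
9: R B0 → L0 miss wb→B2 [-]
10: R B2 → L0 miss [-]
11: R B0 → L0 miss [-]
12: R B0 → L0 hit [-]
13: R B0 → L0 hit [-]
14: R B0 → L0 hit [-]
15: R B2 → L0 miss [-]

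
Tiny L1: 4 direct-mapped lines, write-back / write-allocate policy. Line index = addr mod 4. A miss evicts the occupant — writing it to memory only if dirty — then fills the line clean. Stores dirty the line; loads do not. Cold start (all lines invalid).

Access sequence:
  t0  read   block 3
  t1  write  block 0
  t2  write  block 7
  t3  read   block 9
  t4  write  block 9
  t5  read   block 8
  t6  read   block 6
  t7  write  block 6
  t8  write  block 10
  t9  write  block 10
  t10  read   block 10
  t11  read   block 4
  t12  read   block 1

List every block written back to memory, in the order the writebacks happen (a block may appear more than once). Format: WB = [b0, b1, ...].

0: R B3 → L3 miss [-]
1: W B0 → L0 miss [D]
2: W B7 → L3 miss [D]
3: R B9 → L1 miss [-]
4: W B9 → L1 hit [D]
5: R B8 → L0 miss wb→B0 [-]
6: R B6 → L2 miss [-]
7: W B6 → L2 hit [D]
8: W B10 → L2 miss wb→B6 [D]
9: W B10 → L2 hit [D]
10: R B10 → L2 hit [D]
11: R B4 → L0 miss [-]
12: R B1 → L1 miss wb→B9 [-]

WB = [0, 6, 9]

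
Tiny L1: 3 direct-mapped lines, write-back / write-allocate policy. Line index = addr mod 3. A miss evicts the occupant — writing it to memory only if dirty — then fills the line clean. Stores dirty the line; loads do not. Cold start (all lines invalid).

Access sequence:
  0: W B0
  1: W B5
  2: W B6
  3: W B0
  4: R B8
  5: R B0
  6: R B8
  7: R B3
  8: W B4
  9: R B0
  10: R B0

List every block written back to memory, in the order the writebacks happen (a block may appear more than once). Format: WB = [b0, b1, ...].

WB = [0, 6, 5, 0]

0: W B0 -> L0 miss  d=D]
1: W B5 -> L2 miss  d=D]
2: W B6 -> L0 miss wb->B0  d=D]
3: W B0 -> L0 miss wb->B6  d=D]
4: R B8 -> L2 miss wb->B5  d=-]
5: R B0 -> L0 hit  d=D]
6: R B8 -> L2 hit  d=-]
7: R B3 -> L0 miss wb->B0  d=-]
8: W B4 -> L1 miss  d=D]
9: R B0 -> L0 miss  d=-]
10: R B0 -> L0 hit  d=-]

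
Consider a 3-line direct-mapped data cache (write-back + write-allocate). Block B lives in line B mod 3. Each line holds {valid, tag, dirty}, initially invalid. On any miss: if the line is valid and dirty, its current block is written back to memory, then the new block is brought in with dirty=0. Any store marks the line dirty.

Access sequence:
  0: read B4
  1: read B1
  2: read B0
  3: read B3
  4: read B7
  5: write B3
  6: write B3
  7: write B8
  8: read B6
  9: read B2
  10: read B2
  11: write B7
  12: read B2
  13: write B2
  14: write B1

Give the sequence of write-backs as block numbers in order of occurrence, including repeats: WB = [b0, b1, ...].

0: R B4 -> L1 miss  d=-]
1: R B1 -> L1 miss  d=-]
2: R B0 -> L0 miss  d=-]
3: R B3 -> L0 miss  d=-]
4: R B7 -> L1 miss  d=-]
5: W B3 -> L0 hit  d=D]
6: W B3 -> L0 hit  d=D]
7: W B8 -> L2 miss  d=D]
8: R B6 -> L0 miss wb->B3  d=-]
9: R B2 -> L2 miss wb->B8  d=-]
10: R B2 -> L2 hit  d=-]
11: W B7 -> L1 hit  d=D]
12: R B2 -> L2 hit  d=-]
13: W B2 -> L2 hit  d=D]
14: W B1 -> L1 miss wb->B7  d=D]

WB = [3, 8, 7]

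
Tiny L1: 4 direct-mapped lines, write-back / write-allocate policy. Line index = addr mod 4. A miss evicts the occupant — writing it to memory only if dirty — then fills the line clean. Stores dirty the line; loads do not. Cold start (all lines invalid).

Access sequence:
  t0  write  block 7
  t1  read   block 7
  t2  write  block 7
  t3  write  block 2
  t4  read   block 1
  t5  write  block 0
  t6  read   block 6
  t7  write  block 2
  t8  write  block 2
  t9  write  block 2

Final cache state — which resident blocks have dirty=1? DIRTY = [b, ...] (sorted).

0: W B7 → L3 miss [D]
1: R B7 → L3 hit [D]
2: W B7 → L3 hit [D]
3: W B2 → L2 miss [D]
4: R B1 → L1 miss [-]
5: W B0 → L0 miss [D]
6: R B6 → L2 miss wb→B2 [-]
7: W B2 → L2 miss [D]
8: W B2 → L2 hit [D]
9: W B2 → L2 hit [D]

DIRTY = [0, 2, 7]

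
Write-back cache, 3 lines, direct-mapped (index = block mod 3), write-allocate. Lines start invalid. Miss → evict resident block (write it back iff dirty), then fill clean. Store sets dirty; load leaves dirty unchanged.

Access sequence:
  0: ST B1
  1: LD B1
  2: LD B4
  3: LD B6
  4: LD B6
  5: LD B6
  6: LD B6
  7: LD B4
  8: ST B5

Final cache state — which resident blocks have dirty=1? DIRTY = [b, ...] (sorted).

DIRTY = [5]

0: W B1 -> L1 miss  d=D]
1: R B1 -> L1 hit  d=D]
2: R B4 -> L1 miss wb->B1  d=-]
3: R B6 -> L0 miss  d=-]
4: R B6 -> L0 hit  d=-]
5: R B6 -> L0 hit  d=-]
6: R B6 -> L0 hit  d=-]
7: R B4 -> L1 hit  d=-]
8: W B5 -> L2 miss  d=D]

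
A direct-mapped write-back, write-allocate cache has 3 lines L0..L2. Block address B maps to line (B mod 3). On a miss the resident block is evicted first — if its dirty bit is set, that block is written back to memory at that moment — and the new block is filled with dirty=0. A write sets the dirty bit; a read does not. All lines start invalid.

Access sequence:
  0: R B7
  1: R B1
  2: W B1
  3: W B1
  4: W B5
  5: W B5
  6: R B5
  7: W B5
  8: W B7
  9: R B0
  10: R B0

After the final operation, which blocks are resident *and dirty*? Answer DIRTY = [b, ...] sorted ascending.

DIRTY = [5, 7]

0: R B7 -> L1 miss  d=-]
1: R B1 -> L1 miss  d=-]
2: W B1 -> L1 hit  d=D]
3: W B1 -> L1 hit  d=D]
4: W B5 -> L2 miss  d=D]
5: W B5 -> L2 hit  d=D]
6: R B5 -> L2 hit  d=D]
7: W B5 -> L2 hit  d=D]
8: W B7 -> L1 miss wb->B1  d=D]
9: R B0 -> L0 miss  d=-]
10: R B0 -> L0 hit  d=-]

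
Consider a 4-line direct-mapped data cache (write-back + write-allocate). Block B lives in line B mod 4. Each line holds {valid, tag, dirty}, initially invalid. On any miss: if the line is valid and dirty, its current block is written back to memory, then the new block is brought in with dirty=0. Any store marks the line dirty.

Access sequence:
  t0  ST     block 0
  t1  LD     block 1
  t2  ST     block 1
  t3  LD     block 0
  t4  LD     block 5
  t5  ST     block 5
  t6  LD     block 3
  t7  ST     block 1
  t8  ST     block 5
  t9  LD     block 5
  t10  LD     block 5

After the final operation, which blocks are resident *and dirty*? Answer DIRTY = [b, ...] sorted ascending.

  0 | W B0 → L0 miss [D]
  1 | R B1 → L1 miss [-]
  2 | W B1 → L1 hit [D]
  3 | R B0 → L0 hit [D]
  4 | R B5 → L1 miss wb→B1 [-]
  5 | W B5 → L1 hit [D]
  6 | R B3 → L3 miss [-]
  7 | W B1 → L1 miss wb→B5 [D]
  8 | W B5 → L1 miss wb→B1 [D]
  9 | R B5 → L1 hit [D]
  10 | R B5 → L1 hit [D]

DIRTY = [0, 5]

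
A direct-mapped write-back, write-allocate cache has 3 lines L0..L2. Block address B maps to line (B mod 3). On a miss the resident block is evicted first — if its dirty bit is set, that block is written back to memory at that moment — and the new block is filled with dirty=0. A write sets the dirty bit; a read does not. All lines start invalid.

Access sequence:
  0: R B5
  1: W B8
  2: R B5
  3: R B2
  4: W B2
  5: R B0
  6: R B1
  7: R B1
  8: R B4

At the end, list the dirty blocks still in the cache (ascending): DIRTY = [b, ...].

DIRTY = [2]

  0 | R B5 → L2 miss [-]
  1 | W B8 → L2 miss [D]
  2 | R B5 → L2 miss wb→B8 [-]
  3 | R B2 → L2 miss [-]
  4 | W B2 → L2 hit [D]
  5 | R B0 → L0 miss [-]
  6 | R B1 → L1 miss [-]
  7 | R B1 → L1 hit [-]
  8 | R B4 → L1 miss [-]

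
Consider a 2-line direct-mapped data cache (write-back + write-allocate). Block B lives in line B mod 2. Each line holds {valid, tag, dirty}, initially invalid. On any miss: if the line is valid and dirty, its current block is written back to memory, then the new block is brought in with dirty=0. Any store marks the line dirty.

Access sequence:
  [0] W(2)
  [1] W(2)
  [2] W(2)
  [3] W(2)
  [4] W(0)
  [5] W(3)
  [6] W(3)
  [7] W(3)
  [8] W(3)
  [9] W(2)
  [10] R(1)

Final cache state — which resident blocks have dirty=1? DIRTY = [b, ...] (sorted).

  0 | W B2 → L0 miss [D]
  1 | W B2 → L0 hit [D]
  2 | W B2 → L0 hit [D]
  3 | W B2 → L0 hit [D]
  4 | W B0 → L0 miss wb→B2 [D]
  5 | W B3 → L1 miss [D]
  6 | W B3 → L1 hit [D]
  7 | W B3 → L1 hit [D]
  8 | W B3 → L1 hit [D]
  9 | W B2 → L0 miss wb→B0 [D]
  10 | R B1 → L1 miss wb→B3 [-]

DIRTY = [2]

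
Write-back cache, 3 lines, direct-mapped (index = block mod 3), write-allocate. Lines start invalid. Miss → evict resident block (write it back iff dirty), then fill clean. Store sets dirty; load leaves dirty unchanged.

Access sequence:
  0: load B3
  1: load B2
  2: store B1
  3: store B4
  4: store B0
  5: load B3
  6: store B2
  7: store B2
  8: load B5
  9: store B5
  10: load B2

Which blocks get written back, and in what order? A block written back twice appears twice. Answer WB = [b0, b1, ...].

0: R B3 -> L0 miss  d=-]
1: R B2 -> L2 miss  d=-]
2: W B1 -> L1 miss  d=D]
3: W B4 -> L1 miss wb->B1  d=D]
4: W B0 -> L0 miss  d=D]
5: R B3 -> L0 miss wb->B0  d=-]
6: W B2 -> L2 hit  d=D]
7: W B2 -> L2 hit  d=D]
8: R B5 -> L2 miss wb->B2  d=-]
9: W B5 -> L2 hit  d=D]
10: R B2 -> L2 miss wb->B5  d=-]

WB = [1, 0, 2, 5]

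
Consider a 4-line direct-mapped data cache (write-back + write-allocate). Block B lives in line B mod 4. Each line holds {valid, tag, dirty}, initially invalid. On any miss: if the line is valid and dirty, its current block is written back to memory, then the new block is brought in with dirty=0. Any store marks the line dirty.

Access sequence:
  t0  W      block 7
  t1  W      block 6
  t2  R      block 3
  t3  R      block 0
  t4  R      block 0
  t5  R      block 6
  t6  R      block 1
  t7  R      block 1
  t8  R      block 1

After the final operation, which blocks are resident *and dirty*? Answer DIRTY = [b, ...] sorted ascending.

0: W B7 → L3 miss [D]
1: W B6 → L2 miss [D]
2: R B3 → L3 miss wb→B7 [-]
3: R B0 → L0 miss [-]
4: R B0 → L0 hit [-]
5: R B6 → L2 hit [D]
6: R B1 → L1 miss [-]
7: R B1 → L1 hit [-]
8: R B1 → L1 hit [-]

DIRTY = [6]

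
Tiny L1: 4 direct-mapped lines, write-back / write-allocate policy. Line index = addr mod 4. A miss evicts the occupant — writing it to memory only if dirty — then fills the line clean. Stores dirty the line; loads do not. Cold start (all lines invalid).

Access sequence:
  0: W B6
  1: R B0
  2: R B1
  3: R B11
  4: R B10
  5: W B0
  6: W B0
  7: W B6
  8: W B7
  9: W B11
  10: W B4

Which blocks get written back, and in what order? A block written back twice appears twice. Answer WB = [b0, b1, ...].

0: W B6 -> L2 miss  d=D]
1: R B0 -> L0 miss  d=-]
2: R B1 -> L1 miss  d=-]
3: R B11 -> L3 miss  d=-]
4: R B10 -> L2 miss wb->B6  d=-]
5: W B0 -> L0 hit  d=D]
6: W B0 -> L0 hit  d=D]
7: W B6 -> L2 miss  d=D]
8: W B7 -> L3 miss  d=D]
9: W B11 -> L3 miss wb->B7  d=D]
10: W B4 -> L0 miss wb->B0  d=D]

WB = [6, 7, 0]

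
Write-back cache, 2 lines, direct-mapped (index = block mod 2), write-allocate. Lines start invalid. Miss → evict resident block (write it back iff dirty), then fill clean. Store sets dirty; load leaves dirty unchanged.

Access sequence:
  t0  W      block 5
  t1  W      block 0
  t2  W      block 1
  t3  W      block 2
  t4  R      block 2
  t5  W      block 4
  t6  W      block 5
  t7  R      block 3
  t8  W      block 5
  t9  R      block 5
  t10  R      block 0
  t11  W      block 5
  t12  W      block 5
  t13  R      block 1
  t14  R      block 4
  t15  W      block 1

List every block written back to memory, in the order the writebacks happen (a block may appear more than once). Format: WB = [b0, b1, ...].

  0 | W B5 → L1 miss [D]
  1 | W B0 → L0 miss [D]
  2 | W B1 → L1 miss wb→B5 [D]
  3 | W B2 → L0 miss wb→B0 [D]
  4 | R B2 → L0 hit [D]
  5 | W B4 → L0 miss wb→B2 [D]
  6 | W B5 → L1 miss wb→B1 [D]
  7 | R B3 → L1 miss wb→B5 [-]
  8 | W B5 → L1 miss [D]
  9 | R B5 → L1 hit [D]
  10 | R B0 → L0 miss wb→B4 [-]
  11 | W B5 → L1 hit [D]
  12 | W B5 → L1 hit [D]
  13 | R B1 → L1 miss wb→B5 [-]
  14 | R B4 → L0 miss [-]
  15 | W B1 → L1 hit [D]

WB = [5, 0, 2, 1, 5, 4, 5]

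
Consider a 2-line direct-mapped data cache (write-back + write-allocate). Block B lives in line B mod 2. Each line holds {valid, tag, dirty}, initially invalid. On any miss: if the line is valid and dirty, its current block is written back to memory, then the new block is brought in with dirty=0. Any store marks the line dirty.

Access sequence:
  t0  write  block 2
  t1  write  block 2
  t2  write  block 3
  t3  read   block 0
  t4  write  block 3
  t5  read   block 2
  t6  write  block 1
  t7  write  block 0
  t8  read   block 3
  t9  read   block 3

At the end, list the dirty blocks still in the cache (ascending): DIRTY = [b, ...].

0: W B2 -> L0 miss  d=D]
1: W B2 -> L0 hit  d=D]
2: W B3 -> L1 miss  d=D]
3: R B0 -> L0 miss wb->B2  d=-]
4: W B3 -> L1 hit  d=D]
5: R B2 -> L0 miss  d=-]
6: W B1 -> L1 miss wb->B3  d=D]
7: W B0 -> L0 miss  d=D]
8: R B3 -> L1 miss wb->B1  d=-]
9: R B3 -> L1 hit  d=-]

DIRTY = [0]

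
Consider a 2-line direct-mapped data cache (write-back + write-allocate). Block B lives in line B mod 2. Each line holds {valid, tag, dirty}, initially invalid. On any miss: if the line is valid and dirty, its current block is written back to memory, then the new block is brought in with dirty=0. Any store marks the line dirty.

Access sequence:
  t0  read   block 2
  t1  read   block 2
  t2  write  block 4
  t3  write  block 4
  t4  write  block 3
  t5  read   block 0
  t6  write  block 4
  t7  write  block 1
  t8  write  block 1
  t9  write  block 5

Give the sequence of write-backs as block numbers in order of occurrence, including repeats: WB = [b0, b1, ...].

  0 | R B2 → L0 miss [-]
  1 | R B2 → L0 hit [-]
  2 | W B4 → L0 miss [D]
  3 | W B4 → L0 hit [D]
  4 | W B3 → L1 miss [D]
  5 | R B0 → L0 miss wb→B4 [-]
  6 | W B4 → L0 miss [D]
  7 | W B1 → L1 miss wb→B3 [D]
  8 | W B1 → L1 hit [D]
  9 | W B5 → L1 miss wb→B1 [D]

WB = [4, 3, 1]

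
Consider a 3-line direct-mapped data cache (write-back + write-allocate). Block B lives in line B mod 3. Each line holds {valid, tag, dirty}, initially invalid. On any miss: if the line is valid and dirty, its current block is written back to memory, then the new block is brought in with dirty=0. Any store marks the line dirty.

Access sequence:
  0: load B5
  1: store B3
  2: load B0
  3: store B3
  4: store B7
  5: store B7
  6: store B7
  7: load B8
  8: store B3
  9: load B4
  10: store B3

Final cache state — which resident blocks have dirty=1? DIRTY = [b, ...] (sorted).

DIRTY = [3]

0: R B5 → L2 miss [-]
1: W B3 → L0 miss [D]
2: R B0 → L0 miss wb→B3 [-]
3: W B3 → L0 miss [D]
4: W B7 → L1 miss [D]
5: W B7 → L1 hit [D]
6: W B7 → L1 hit [D]
7: R B8 → L2 miss [-]
8: W B3 → L0 hit [D]
9: R B4 → L1 miss wb→B7 [-]
10: W B3 → L0 hit [D]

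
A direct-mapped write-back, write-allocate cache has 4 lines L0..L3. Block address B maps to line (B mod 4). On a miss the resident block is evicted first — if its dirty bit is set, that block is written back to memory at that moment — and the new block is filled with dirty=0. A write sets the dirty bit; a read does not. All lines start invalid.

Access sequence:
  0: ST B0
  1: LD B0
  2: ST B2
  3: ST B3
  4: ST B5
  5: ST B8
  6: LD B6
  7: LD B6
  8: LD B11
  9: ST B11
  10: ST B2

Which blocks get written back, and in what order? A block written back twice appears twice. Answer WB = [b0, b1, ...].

WB = [0, 2, 3]

  0 | W B0 → L0 miss [D]
  1 | R B0 → L0 hit [D]
  2 | W B2 → L2 miss [D]
  3 | W B3 → L3 miss [D]
  4 | W B5 → L1 miss [D]
  5 | W B8 → L0 miss wb→B0 [D]
  6 | R B6 → L2 miss wb→B2 [-]
  7 | R B6 → L2 hit [-]
  8 | R B11 → L3 miss wb→B3 [-]
  9 | W B11 → L3 hit [D]
  10 | W B2 → L2 miss [D]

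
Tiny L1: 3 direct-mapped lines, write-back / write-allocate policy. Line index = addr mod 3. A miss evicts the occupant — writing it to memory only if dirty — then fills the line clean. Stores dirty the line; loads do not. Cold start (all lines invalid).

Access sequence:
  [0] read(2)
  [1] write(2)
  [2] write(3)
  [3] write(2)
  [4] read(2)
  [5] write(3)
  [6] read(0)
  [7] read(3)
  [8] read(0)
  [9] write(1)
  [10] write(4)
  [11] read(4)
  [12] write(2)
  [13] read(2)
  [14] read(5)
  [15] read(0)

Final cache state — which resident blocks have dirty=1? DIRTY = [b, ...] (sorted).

0: R B2 -> L2 miss  d=-]
1: W B2 -> L2 hit  d=D]
2: W B3 -> L0 miss  d=D]
3: W B2 -> L2 hit  d=D]
4: R B2 -> L2 hit  d=D]
5: W B3 -> L0 hit  d=D]
6: R B0 -> L0 miss wb->B3  d=-]
7: R B3 -> L0 miss  d=-]
8: R B0 -> L0 miss  d=-]
9: W B1 -> L1 miss  d=D]
10: W B4 -> L1 miss wb->B1  d=D]
11: R B4 -> L1 hit  d=D]
12: W B2 -> L2 hit  d=D]
13: R B2 -> L2 hit  d=D]
14: R B5 -> L2 miss wb->B2  d=-]
15: R B0 -> L0 hit  d=-]

DIRTY = [4]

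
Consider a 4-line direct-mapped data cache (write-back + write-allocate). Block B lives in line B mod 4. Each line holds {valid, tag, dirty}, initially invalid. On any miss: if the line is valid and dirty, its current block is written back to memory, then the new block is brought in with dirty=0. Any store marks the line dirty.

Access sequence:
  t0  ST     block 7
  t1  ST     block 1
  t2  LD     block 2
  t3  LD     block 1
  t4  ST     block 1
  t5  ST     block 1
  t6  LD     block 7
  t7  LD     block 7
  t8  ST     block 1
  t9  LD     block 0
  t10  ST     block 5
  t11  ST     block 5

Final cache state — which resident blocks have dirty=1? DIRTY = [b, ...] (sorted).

DIRTY = [5, 7]

0: W B7 → L3 miss [D]
1: W B1 → L1 miss [D]
2: R B2 → L2 miss [-]
3: R B1 → L1 hit [D]
4: W B1 → L1 hit [D]
5: W B1 → L1 hit [D]
6: R B7 → L3 hit [D]
7: R B7 → L3 hit [D]
8: W B1 → L1 hit [D]
9: R B0 → L0 miss [-]
10: W B5 → L1 miss wb→B1 [D]
11: W B5 → L1 hit [D]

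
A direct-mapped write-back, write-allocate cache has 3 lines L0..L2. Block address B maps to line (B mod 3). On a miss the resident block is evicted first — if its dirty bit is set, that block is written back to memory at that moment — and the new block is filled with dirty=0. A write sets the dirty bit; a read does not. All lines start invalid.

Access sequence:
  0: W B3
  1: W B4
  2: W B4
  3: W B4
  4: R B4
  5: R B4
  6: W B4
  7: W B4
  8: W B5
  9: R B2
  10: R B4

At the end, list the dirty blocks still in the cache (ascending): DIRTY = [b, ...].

DIRTY = [3, 4]

0: W B3 → L0 miss [D]
1: W B4 → L1 miss [D]
2: W B4 → L1 hit [D]
3: W B4 → L1 hit [D]
4: R B4 → L1 hit [D]
5: R B4 → L1 hit [D]
6: W B4 → L1 hit [D]
7: W B4 → L1 hit [D]
8: W B5 → L2 miss [D]
9: R B2 → L2 miss wb→B5 [-]
10: R B4 → L1 hit [D]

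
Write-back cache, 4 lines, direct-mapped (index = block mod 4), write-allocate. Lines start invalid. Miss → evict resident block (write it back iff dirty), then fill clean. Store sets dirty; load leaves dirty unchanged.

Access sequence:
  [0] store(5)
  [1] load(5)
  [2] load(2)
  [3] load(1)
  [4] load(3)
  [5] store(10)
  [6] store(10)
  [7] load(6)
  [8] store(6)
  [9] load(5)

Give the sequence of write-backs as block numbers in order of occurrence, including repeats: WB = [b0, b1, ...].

WB = [5, 10]

  0 | W B5 → L1 miss [D]
  1 | R B5 → L1 hit [D]
  2 | R B2 → L2 miss [-]
  3 | R B1 → L1 miss wb→B5 [-]
  4 | R B3 → L3 miss [-]
  5 | W B10 → L2 miss [D]
  6 | W B10 → L2 hit [D]
  7 | R B6 → L2 miss wb→B10 [-]
  8 | W B6 → L2 hit [D]
  9 | R B5 → L1 miss [-]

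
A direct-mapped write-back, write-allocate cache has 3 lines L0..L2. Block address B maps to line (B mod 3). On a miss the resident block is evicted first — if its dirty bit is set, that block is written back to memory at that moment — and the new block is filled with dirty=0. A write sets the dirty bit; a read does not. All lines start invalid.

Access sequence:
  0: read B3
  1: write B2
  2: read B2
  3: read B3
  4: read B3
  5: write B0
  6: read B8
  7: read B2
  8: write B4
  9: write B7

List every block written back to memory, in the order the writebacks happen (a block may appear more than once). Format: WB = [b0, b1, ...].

WB = [2, 4]

0: R B3 → L0 miss [-]
1: W B2 → L2 miss [D]
2: R B2 → L2 hit [D]
3: R B3 → L0 hit [-]
4: R B3 → L0 hit [-]
5: W B0 → L0 miss [D]
6: R B8 → L2 miss wb→B2 [-]
7: R B2 → L2 miss [-]
8: W B4 → L1 miss [D]
9: W B7 → L1 miss wb→B4 [D]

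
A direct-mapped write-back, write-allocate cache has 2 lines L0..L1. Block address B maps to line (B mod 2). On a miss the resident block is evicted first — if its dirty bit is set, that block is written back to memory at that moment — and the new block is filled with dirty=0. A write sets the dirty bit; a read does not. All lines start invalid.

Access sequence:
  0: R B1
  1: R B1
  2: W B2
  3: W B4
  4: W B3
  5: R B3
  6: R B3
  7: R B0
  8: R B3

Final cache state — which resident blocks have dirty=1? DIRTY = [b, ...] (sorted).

DIRTY = [3]

  0 | R B1 → L1 miss [-]
  1 | R B1 → L1 hit [-]
  2 | W B2 → L0 miss [D]
  3 | W B4 → L0 miss wb→B2 [D]
  4 | W B3 → L1 miss [D]
  5 | R B3 → L1 hit [D]
  6 | R B3 → L1 hit [D]
  7 | R B0 → L0 miss wb→B4 [-]
  8 | R B3 → L1 hit [D]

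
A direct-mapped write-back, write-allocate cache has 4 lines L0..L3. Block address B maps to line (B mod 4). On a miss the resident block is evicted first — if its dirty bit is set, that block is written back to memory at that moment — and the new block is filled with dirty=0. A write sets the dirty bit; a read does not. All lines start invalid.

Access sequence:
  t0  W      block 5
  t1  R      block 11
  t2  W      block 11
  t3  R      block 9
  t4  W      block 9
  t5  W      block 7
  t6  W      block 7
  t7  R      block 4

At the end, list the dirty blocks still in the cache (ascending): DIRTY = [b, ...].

0: W B5 → L1 miss [D]
1: R B11 → L3 miss [-]
2: W B11 → L3 hit [D]
3: R B9 → L1 miss wb→B5 [-]
4: W B9 → L1 hit [D]
5: W B7 → L3 miss wb→B11 [D]
6: W B7 → L3 hit [D]
7: R B4 → L0 miss [-]

DIRTY = [7, 9]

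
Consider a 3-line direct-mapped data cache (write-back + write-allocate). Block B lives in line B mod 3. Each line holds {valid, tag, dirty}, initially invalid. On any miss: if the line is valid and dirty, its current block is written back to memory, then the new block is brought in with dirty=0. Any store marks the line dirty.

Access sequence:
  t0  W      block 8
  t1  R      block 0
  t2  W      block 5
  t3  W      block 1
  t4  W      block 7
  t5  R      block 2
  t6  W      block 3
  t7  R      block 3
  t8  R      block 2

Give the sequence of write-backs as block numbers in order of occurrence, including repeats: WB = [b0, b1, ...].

WB = [8, 1, 5]

0: W B8 -> L2 miss  d=D]
1: R B0 -> L0 miss  d=-]
2: W B5 -> L2 miss wb->B8  d=D]
3: W B1 -> L1 miss  d=D]
4: W B7 -> L1 miss wb->B1  d=D]
5: R B2 -> L2 miss wb->B5  d=-]
6: W B3 -> L0 miss  d=D]
7: R B3 -> L0 hit  d=D]
8: R B2 -> L2 hit  d=-]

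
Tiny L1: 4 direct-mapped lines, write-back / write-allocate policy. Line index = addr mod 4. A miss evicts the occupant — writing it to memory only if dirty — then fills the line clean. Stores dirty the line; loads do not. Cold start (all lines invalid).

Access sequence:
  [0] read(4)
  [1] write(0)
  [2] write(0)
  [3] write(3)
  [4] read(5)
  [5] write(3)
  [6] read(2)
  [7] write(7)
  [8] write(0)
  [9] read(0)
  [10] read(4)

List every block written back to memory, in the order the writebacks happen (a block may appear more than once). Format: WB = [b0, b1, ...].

0: R B4 -> L0 miss  d=-]
1: W B0 -> L0 miss  d=D]
2: W B0 -> L0 hit  d=D]
3: W B3 -> L3 miss  d=D]
4: R B5 -> L1 miss  d=-]
5: W B3 -> L3 hit  d=D]
6: R B2 -> L2 miss  d=-]
7: W B7 -> L3 miss wb->B3  d=D]
8: W B0 -> L0 hit  d=D]
9: R B0 -> L0 hit  d=D]
10: R B4 -> L0 miss wb->B0  d=-]

WB = [3, 0]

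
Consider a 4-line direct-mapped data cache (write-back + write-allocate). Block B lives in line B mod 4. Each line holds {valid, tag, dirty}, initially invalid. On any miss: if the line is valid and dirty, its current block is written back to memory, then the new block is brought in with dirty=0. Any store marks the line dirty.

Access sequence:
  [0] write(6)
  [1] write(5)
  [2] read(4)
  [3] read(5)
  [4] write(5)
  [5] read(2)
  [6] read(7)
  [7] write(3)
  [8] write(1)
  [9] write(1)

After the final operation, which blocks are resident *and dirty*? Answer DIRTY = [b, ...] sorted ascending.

  0 | W B6 → L2 miss [D]
  1 | W B5 → L1 miss [D]
  2 | R B4 → L0 miss [-]
  3 | R B5 → L1 hit [D]
  4 | W B5 → L1 hit [D]
  5 | R B2 → L2 miss wb→B6 [-]
  6 | R B7 → L3 miss [-]
  7 | W B3 → L3 miss [D]
  8 | W B1 → L1 miss wb→B5 [D]
  9 | W B1 → L1 hit [D]

DIRTY = [1, 3]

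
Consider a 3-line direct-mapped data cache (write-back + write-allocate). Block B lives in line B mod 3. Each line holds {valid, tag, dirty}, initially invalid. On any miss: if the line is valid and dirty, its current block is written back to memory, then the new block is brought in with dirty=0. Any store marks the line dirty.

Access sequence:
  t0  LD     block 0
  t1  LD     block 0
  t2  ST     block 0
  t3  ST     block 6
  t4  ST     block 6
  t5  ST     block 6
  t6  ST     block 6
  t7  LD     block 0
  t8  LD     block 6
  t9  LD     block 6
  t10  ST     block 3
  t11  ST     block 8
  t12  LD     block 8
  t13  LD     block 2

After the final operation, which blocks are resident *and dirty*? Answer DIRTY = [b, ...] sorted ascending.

  0 | R B0 → L0 miss [-]
  1 | R B0 → L0 hit [-]
  2 | W B0 → L0 hit [D]
  3 | W B6 → L0 miss wb→B0 [D]
  4 | W B6 → L0 hit [D]
  5 | W B6 → L0 hit [D]
  6 | W B6 → L0 hit [D]
  7 | R B0 → L0 miss wb→B6 [-]
  8 | R B6 → L0 miss [-]
  9 | R B6 → L0 hit [-]
  10 | W B3 → L0 miss [D]
  11 | W B8 → L2 miss [D]
  12 | R B8 → L2 hit [D]
  13 | R B2 → L2 miss wb→B8 [-]

DIRTY = [3]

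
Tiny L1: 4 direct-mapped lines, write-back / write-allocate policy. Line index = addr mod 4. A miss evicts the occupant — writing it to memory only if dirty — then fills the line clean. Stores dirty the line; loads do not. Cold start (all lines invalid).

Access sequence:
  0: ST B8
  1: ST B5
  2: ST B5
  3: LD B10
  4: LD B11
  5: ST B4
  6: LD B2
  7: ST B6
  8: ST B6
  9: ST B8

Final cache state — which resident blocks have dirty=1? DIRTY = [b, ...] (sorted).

DIRTY = [5, 6, 8]

0: W B8 -> L0 miss  d=D]
1: W B5 -> L1 miss  d=D]
2: W B5 -> L1 hit  d=D]
3: R B10 -> L2 miss  d=-]
4: R B11 -> L3 miss  d=-]
5: W B4 -> L0 miss wb->B8  d=D]
6: R B2 -> L2 miss  d=-]
7: W B6 -> L2 miss  d=D]
8: W B6 -> L2 hit  d=D]
9: W B8 -> L0 miss wb->B4  d=D]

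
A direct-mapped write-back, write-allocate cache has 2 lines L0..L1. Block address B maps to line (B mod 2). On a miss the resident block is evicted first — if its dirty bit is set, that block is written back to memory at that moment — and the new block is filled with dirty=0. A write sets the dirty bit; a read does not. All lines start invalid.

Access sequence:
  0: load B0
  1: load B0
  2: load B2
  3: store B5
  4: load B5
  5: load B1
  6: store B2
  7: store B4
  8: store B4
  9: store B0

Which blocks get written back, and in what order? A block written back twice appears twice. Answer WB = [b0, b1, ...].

WB = [5, 2, 4]

0: R B0 → L0 miss [-]
1: R B0 → L0 hit [-]
2: R B2 → L0 miss [-]
3: W B5 → L1 miss [D]
4: R B5 → L1 hit [D]
5: R B1 → L1 miss wb→B5 [-]
6: W B2 → L0 hit [D]
7: W B4 → L0 miss wb→B2 [D]
8: W B4 → L0 hit [D]
9: W B0 → L0 miss wb→B4 [D]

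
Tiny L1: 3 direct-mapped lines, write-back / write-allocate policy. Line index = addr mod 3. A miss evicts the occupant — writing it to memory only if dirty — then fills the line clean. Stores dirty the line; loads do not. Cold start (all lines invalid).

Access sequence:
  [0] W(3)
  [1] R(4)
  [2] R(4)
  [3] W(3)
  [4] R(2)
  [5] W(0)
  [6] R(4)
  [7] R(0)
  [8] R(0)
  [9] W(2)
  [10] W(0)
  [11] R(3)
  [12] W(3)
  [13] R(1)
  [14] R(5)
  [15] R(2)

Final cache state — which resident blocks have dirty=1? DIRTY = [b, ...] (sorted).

DIRTY = [3]

0: W B3 → L0 miss [D]
1: R B4 → L1 miss [-]
2: R B4 → L1 hit [-]
3: W B3 → L0 hit [D]
4: R B2 → L2 miss [-]
5: W B0 → L0 miss wb→B3 [D]
6: R B4 → L1 hit [-]
7: R B0 → L0 hit [D]
8: R B0 → L0 hit [D]
9: W B2 → L2 hit [D]
10: W B0 → L0 hit [D]
11: R B3 → L0 miss wb→B0 [-]
12: W B3 → L0 hit [D]
13: R B1 → L1 miss [-]
14: R B5 → L2 miss wb→B2 [-]
15: R B2 → L2 miss [-]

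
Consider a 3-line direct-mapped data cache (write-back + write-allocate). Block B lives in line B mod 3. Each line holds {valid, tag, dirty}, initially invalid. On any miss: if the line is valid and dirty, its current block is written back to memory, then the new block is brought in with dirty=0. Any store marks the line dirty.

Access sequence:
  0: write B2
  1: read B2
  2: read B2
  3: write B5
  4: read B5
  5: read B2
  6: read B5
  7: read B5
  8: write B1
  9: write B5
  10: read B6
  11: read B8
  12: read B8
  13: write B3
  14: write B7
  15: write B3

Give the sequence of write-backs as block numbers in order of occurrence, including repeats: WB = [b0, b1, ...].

WB = [2, 5, 5, 1]

  0 | W B2 → L2 miss [D]
  1 | R B2 → L2 hit [D]
  2 | R B2 → L2 hit [D]
  3 | W B5 → L2 miss wb→B2 [D]
  4 | R B5 → L2 hit [D]
  5 | R B2 → L2 miss wb→B5 [-]
  6 | R B5 → L2 miss [-]
  7 | R B5 → L2 hit [-]
  8 | W B1 → L1 miss [D]
  9 | W B5 → L2 hit [D]
  10 | R B6 → L0 miss [-]
  11 | R B8 → L2 miss wb→B5 [-]
  12 | R B8 → L2 hit [-]
  13 | W B3 → L0 miss [D]
  14 | W B7 → L1 miss wb→B1 [D]
  15 | W B3 → L0 hit [D]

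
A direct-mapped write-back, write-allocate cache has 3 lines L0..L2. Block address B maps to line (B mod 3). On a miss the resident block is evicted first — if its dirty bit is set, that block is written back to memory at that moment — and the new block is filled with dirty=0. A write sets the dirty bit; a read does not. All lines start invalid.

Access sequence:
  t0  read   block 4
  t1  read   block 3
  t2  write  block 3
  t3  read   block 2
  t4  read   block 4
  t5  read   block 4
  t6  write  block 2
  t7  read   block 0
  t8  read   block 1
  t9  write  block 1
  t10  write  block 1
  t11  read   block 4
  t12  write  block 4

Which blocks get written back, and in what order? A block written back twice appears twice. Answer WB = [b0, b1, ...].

WB = [3, 1]

0: R B4 -> L1 miss  d=-]
1: R B3 -> L0 miss  d=-]
2: W B3 -> L0 hit  d=D]
3: R B2 -> L2 miss  d=-]
4: R B4 -> L1 hit  d=-]
5: R B4 -> L1 hit  d=-]
6: W B2 -> L2 hit  d=D]
7: R B0 -> L0 miss wb->B3  d=-]
8: R B1 -> L1 miss  d=-]
9: W B1 -> L1 hit  d=D]
10: W B1 -> L1 hit  d=D]
11: R B4 -> L1 miss wb->B1  d=-]
12: W B4 -> L1 hit  d=D]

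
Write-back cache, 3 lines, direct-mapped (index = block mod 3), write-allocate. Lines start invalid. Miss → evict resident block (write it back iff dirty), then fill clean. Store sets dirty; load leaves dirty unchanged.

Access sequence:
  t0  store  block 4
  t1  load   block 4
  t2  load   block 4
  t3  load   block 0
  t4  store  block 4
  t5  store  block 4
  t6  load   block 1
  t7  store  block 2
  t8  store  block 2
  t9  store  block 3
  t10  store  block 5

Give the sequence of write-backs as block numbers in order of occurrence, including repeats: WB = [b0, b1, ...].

0: W B4 → L1 miss [D]
1: R B4 → L1 hit [D]
2: R B4 → L1 hit [D]
3: R B0 → L0 miss [-]
4: W B4 → L1 hit [D]
5: W B4 → L1 hit [D]
6: R B1 → L1 miss wb→B4 [-]
7: W B2 → L2 miss [D]
8: W B2 → L2 hit [D]
9: W B3 → L0 miss [D]
10: W B5 → L2 miss wb→B2 [D]

WB = [4, 2]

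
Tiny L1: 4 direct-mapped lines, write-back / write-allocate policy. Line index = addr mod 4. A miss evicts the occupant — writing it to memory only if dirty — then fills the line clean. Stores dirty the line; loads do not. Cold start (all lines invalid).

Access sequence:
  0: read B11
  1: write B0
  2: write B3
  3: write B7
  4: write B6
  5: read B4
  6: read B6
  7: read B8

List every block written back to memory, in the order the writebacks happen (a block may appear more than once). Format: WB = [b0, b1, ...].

WB = [3, 0]

  0 | R B11 → L3 miss [-]
  1 | W B0 → L0 miss [D]
  2 | W B3 → L3 miss [D]
  3 | W B7 → L3 miss wb→B3 [D]
  4 | W B6 → L2 miss [D]
  5 | R B4 → L0 miss wb→B0 [-]
  6 | R B6 → L2 hit [D]
  7 | R B8 → L0 miss [-]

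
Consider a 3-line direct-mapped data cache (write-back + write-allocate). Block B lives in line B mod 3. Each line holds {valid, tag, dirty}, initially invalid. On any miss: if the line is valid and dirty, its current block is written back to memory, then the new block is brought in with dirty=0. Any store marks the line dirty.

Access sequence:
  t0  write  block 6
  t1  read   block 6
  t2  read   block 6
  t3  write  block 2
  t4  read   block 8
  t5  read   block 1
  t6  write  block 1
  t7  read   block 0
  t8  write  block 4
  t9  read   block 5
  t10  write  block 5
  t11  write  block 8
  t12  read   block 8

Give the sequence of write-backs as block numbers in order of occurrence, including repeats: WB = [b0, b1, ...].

WB = [2, 6, 1, 5]

0: W B6 → L0 miss [D]
1: R B6 → L0 hit [D]
2: R B6 → L0 hit [D]
3: W B2 → L2 miss [D]
4: R B8 → L2 miss wb→B2 [-]
5: R B1 → L1 miss [-]
6: W B1 → L1 hit [D]
7: R B0 → L0 miss wb→B6 [-]
8: W B4 → L1 miss wb→B1 [D]
9: R B5 → L2 miss [-]
10: W B5 → L2 hit [D]
11: W B8 → L2 miss wb→B5 [D]
12: R B8 → L2 hit [D]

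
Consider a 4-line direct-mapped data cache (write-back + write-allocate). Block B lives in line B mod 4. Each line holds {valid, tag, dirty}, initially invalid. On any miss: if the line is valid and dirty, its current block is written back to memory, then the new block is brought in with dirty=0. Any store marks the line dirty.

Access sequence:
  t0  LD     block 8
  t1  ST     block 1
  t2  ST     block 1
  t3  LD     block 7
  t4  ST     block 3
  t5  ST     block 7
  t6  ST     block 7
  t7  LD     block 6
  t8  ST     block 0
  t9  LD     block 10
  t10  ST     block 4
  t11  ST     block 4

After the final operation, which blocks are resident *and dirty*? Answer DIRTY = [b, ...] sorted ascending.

DIRTY = [1, 4, 7]

0: R B8 -> L0 miss  d=-]
1: W B1 -> L1 miss  d=D]
2: W B1 -> L1 hit  d=D]
3: R B7 -> L3 miss  d=-]
4: W B3 -> L3 miss  d=D]
5: W B7 -> L3 miss wb->B3  d=D]
6: W B7 -> L3 hit  d=D]
7: R B6 -> L2 miss  d=-]
8: W B0 -> L0 miss  d=D]
9: R B10 -> L2 miss  d=-]
10: W B4 -> L0 miss wb->B0  d=D]
11: W B4 -> L0 hit  d=D]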